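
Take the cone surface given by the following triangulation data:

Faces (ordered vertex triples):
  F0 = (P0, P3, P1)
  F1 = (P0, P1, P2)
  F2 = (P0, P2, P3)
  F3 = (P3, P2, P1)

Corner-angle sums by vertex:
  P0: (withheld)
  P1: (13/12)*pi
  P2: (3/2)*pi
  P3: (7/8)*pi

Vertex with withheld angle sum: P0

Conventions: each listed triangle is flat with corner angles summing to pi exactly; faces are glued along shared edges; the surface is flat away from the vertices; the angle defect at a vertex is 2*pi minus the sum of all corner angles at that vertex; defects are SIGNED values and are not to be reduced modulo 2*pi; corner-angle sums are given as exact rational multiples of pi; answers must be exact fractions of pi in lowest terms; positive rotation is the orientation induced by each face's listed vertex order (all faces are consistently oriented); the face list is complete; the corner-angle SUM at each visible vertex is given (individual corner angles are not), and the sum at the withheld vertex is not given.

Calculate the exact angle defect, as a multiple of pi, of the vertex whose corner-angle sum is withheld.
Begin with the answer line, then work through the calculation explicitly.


Answer: defect(P0) = (35/24)*pi

V = 4, E = 6, F = 4; chi = V - E + F = 2
Gauss-Bonnet: total defect = 2*pi*chi = 4*pi; visible defects sum to (61/24)*pi


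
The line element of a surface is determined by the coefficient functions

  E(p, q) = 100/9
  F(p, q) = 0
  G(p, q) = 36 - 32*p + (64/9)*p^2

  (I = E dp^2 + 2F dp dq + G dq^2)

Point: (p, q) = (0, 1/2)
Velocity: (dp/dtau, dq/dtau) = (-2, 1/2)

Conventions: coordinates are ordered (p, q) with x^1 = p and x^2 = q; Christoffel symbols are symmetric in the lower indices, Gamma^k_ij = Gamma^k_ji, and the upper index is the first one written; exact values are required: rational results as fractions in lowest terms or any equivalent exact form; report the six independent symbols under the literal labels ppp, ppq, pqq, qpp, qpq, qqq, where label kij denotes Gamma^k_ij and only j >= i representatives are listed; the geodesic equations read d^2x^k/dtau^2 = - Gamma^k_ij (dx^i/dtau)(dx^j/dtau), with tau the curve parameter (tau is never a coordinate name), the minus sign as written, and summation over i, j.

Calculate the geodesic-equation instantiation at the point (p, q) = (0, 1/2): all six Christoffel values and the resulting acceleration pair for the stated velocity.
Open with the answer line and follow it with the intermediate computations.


Answer: Gamma_ppp = 0, Gamma_ppq = 0, Gamma_pqq = 36/25, Gamma_qpp = 0, Gamma_qpq = -4/9, Gamma_qqq = 0; accelerations (d^2p/dtau^2, d^2q/dtau^2) = (-9/25, -8/9)

E = 100/9, F = 0, G = 36 at the point
E_p = 0, E_q = 0, F_p = 0, F_q = 0, G_p = -32, G_q = 0
EG - F^2 = 400;  g^inv = (1/400) * [[36, 0], [0, 100/9]]
first-kind symbols [ij,l] = (1/2)(d_i g_jl + d_j g_il - d_l g_ij): [pp,p] = E_p/2 = 0, [pp,q] = F_p - E_q/2 = 0, [pq,p] = E_q/2 = 0, [pq,q] = G_p/2 = -16, [qq,p] = F_q - G_p/2 = 16, [qq,q] = G_q/2 = 0
Gamma^p_ij = (G*[ij,p] - F*[ij,q])/(EG - F^2), Gamma^q_ij = (E*[ij,q] - F*[ij,p])/(EG - F^2)
Gamma_ppp = 0, Gamma_ppq = 0, Gamma_pqq = 36/25, Gamma_qpp = 0, Gamma_qpq = -4/9, Gamma_qqq = 0
d^2p/dtau^2 = -(Gamma_ppp*(-2)^2 + 2*Gamma_ppq*(-2)*(1/2) + Gamma_pqq*(1/2)^2) = -9/25
d^2q/dtau^2 = -(Gamma_qpp*(-2)^2 + 2*Gamma_qpq*(-2)*(1/2) + Gamma_qqq*(1/2)^2) = -8/9


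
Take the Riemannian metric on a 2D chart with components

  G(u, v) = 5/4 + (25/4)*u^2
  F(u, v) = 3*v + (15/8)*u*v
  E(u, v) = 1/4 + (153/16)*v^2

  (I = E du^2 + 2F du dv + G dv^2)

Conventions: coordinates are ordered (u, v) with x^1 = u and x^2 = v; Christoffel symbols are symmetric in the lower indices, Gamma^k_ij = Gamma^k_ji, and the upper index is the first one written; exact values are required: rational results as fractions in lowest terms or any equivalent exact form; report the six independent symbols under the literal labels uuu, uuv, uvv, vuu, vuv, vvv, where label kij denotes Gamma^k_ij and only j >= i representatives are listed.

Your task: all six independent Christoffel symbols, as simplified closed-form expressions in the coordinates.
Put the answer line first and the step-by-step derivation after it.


Answer: Gamma_uuu = (1845*u*v^2 + 2952*v^2)/(7200*u^2*v^2 + 200*u^2 - 1440*u*v^2 + 378*v^2 + 40), Gamma_uuv = (3075*u^2*v - 1200*u*v + 765*v)/(3600*u^2*v^2 + 100*u^2 - 720*u*v^2 + 189*v^2 + 20), Gamma_uvv = (-1750*u^3 + 1200*u^2 - 350*u + 240)/(3600*u^2*v^2 + 100*u^2 - 720*u*v^2 + 189*v^2 + 20), Gamma_vuu = (-18819*v^3 - 492*v)/(14400*u^2*v^2 + 400*u^2 - 2880*u*v^2 + 756*v^2 + 80), Gamma_vuv = (5355*u*v^2 + 200*u - 3672*v^2)/(7200*u^2*v^2 + 200*u^2 - 1440*u*v^2 + 378*v^2 + 40), Gamma_vvv = (525*u^2*v + 480*u*v - 576*v)/(3600*u^2*v^2 + 100*u^2 - 720*u*v^2 + 189*v^2 + 20)

E = 1/4 + (153/16)*v^2; F = 3*v + (15/8)*u*v; G = 5/4 + (25/4)*u^2
Gamma^k_ij = (1/2) g^{kl} (d_i g_jl + d_j g_il - d_l g_ij), with g^inv = (1/(EG-F^2)) [[G, -F], [-F, E]]
first partials: E_u = 0, E_v = (153/8)*v, F_u = (15/8)*v, F_v = 3 + (15/8)*u, G_u = (25/2)*u, G_v = 0
D = EG - F^2 = 5/16 + (189/64)*v^2 + (25/16)*u^2 - (45/4)*u*v^2 + (225/4)*u^2*v^2
expanded: Gamma^u_uu = (G E_u - 2F F_u + F E_v)/(2D), Gamma^u_uv = (G E_v - F G_u)/(2D), Gamma^u_vv = (2G F_v - G G_u - F G_v)/(2D), Gamma^v_uu = (2E F_u - E E_v - F E_u)/(2D), Gamma^v_uv = (E G_u - F E_v)/(2D), Gamma^v_vv = (E G_v - 2F F_v + F G_u)/(2D); substitute and cancel common factors


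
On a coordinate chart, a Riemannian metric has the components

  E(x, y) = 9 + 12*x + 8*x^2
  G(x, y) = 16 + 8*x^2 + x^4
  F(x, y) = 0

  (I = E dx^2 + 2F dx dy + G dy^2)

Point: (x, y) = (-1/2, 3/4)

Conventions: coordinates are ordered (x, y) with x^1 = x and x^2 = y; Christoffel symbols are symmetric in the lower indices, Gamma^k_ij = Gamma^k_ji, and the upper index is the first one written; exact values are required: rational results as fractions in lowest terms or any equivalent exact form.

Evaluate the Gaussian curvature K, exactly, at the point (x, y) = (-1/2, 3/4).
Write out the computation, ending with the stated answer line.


E = 5, F = 0, G = 289/16, EG - F^2 = 1445/16 at the point
E_x = 4, E_y = 0, F_x = 0, F_y = 0, G_x = -17/2, G_y = 0
E_yy = 0, F_xy = 0, G_xx = 19
Apply the Brioschi formula K = (det M1 - det M2)/(EG - F^2)^2 over the derivative matrices of E, F, G.
M1 = [[-E_yy/2 + F_xy - G_xx/2, E_x/2, F_x - E_y/2], [F_y - G_x/2, E, F], [G_y/2, F, G]] = [[-19/2, 2, 0], [17/4, 5, 0], [0, 0, 289/16]]; det M1 = -2023/2
M2 = [[0, E_y/2, G_x/2], [E_y/2, E, F], [G_x/2, F, G]] = [[0, 0, -17/4], [0, 5, 0], [-17/4, 0, 289/16]]; det M2 = -1445/16
det M1 - det M2 = -14739/16; K = -14739/16 / (1445/16)^2 = -48/425

Answer: K = -48/425


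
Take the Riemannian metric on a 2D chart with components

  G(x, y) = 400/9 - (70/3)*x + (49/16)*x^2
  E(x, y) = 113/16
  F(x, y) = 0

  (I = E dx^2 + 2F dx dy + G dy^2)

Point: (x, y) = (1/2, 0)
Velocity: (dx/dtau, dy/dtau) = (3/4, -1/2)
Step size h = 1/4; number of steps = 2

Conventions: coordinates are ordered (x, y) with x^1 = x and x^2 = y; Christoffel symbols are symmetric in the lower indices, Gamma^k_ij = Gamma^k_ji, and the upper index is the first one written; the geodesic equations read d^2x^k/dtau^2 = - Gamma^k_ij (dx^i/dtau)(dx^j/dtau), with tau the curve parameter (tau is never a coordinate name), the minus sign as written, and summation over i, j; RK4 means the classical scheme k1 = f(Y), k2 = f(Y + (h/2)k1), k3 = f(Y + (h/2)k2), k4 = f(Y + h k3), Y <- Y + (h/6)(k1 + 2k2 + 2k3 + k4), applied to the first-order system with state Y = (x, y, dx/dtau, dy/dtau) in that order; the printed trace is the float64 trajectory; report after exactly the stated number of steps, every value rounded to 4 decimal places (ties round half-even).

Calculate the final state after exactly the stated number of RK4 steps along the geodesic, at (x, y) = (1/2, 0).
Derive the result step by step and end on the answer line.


f(Y) = (dx/dtau, dy/dtau, -Gamma^x_ij Y'^i Y'^j, -Gamma^y_ij Y'^i Y'^j) with the Gammas evaluated at the stage position; h = 0.250000; intermediate values shown to 6 dp
step 0: x = 0.5000, y = 0.0000, dx/dtau = 0.7500, dy/dtau = -0.5000
step 1:
  k1: at (x, y) = (0.500000, 0.000000), (dx/dtau, dy/dtau) = (0.750000, -0.500000); Gamma_xxx = 0.000000, Gamma_xxy = 0.000000, Gamma_xyy = 1.435103, Gamma_yxx = 0.000000, Gamma_yxy = -0.302158, Gamma_yyy = 0.000000; k1 = (0.750000, -0.500000, -0.358776, -0.226619)
  k2: at (x, y) = (0.593750, -0.062500), (dx/dtau, dy/dtau) = (0.705153, -0.528327); Gamma_xxx = 0.000000, Gamma_xxy = 0.000000, Gamma_xyy = 1.394451, Gamma_yxx = 0.000000, Gamma_yxy = -0.310967, Gamma_yyy = 0.000000; k2 = (0.705153, -0.528327, -0.389233, -0.231703)
  k3: at (x, y) = (0.588144, -0.066041), (dx/dtau, dy/dtau) = (0.701346, -0.528963); Gamma_xxx = 0.000000, Gamma_xxy = 0.000000, Gamma_xyy = 1.396881, Gamma_yxx = 0.000000, Gamma_yxy = -0.310426, Gamma_yyy = 0.000000; k3 = (0.701346, -0.528963, -0.390850, -0.230327)
  k4: at (x, y) = (0.675336, -0.132241), (dx/dtau, dy/dtau) = (0.652288, -0.557582); Gamma_xxx = 0.000000, Gamma_xxy = 0.000000, Gamma_xyy = 1.359072, Gamma_yxx = 0.000000, Gamma_yxy = -0.319062, Gamma_yyy = 0.000000; k4 = (0.652288, -0.557582, -0.422532, -0.232088)
  Y <- Y + (h/6)(k1 + 2k2 + 2k3 + k4): x = 0.6756, y = -0.1322, dx/dtau = 0.6524, dy/dtau = -0.5576
step 2:
  k1: at (x, y) = (0.675637, -0.132173), (dx/dtau, dy/dtau) = (0.652439, -0.557615); Gamma_xxx = 0.000000, Gamma_xxy = 0.000000, Gamma_xyy = 1.358942, Gamma_yxx = 0.000000, Gamma_yxy = -0.319093, Gamma_yyy = 0.000000; k1 = (0.652439, -0.557615, -0.422542, -0.232178)
  k2: at (x, y) = (0.757192, -0.201875), (dx/dtau, dy/dtau) = (0.599621, -0.586638); Gamma_xxx = 0.000000, Gamma_xxy = 0.000000, Gamma_xyy = 1.323578, Gamma_yxx = 0.000000, Gamma_yxy = -0.327618, Gamma_yyy = 0.000000; k2 = (0.599621, -0.586638, -0.455501, -0.230486)
  k3: at (x, y) = (0.750589, -0.205503), (dx/dtau, dy/dtau) = (0.595501, -0.586426); Gamma_xxx = 0.000000, Gamma_xxy = 0.000000, Gamma_xyy = 1.326441, Gamma_yxx = 0.000000, Gamma_yxy = -0.326911, Gamma_yyy = 0.000000; k3 = (0.595501, -0.586426, -0.456157, -0.228326)
  k4: at (x, y) = (0.824512, -0.278780), (dx/dtau, dy/dtau) = (0.538399, -0.614697); Gamma_xxx = 0.000000, Gamma_xxy = 0.000000, Gamma_xyy = 1.294386, Gamma_yxx = 0.000000, Gamma_yxy = -0.335007, Gamma_yyy = 0.000000; k4 = (0.538399, -0.614697, -0.489086, -0.221743)
  Y <- Y + (h/6)(k1 + 2k2 + 2k3 + k4): x = 0.8248, y = -0.2788, dx/dtau = 0.5385, dy/dtau = -0.6148

Answer: x = 0.8248, y = -0.2788, dx/dtau = 0.5385, dy/dtau = -0.6148


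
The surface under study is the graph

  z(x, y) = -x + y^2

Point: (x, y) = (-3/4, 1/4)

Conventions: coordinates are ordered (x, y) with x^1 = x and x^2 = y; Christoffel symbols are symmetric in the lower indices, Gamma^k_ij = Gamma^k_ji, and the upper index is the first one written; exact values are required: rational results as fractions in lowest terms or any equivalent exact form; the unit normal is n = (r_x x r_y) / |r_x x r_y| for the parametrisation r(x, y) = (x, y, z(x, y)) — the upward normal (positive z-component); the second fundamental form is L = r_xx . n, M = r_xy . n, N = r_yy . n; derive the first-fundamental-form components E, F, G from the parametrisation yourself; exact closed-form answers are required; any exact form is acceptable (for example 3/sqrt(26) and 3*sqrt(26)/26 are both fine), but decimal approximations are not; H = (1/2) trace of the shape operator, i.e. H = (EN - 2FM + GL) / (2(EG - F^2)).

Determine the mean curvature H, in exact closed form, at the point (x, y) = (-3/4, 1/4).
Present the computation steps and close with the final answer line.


z_x = -1, z_y = 1/2, z_xx = 0, z_xy = 0, z_yy = 2
E = 2, F = -1/2, G = 5/4; answer radicand W^2 = 9/4
unnormalised second-form numerators: l = 0, m = 0, n = 2; L = l/sqrt(9/4), and similarly M = m/sqrt(W^2), N = n/sqrt(W^2)
H = (E*n - 2*F*m + G*l) / (2*(EG - F^2)*sqrt(W^2)); E*n - 2*F*m + G*l = 4, EG - F^2 = 9/4, so H = (8/9)/sqrt(9/4)

Answer: H = 16/27


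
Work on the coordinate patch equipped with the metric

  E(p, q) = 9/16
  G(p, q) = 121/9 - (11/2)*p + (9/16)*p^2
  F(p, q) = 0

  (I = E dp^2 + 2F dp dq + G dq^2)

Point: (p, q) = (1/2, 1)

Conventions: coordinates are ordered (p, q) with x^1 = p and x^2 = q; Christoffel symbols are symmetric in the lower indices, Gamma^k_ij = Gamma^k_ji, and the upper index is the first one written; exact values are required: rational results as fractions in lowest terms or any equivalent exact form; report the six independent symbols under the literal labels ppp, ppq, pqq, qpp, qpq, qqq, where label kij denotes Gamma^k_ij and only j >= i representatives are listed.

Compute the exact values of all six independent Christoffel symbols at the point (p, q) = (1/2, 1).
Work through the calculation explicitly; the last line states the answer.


E = 9/16, F = 0, G = 6241/576 at the point
E_p = 0, E_q = 0, F_p = 0, F_q = 0, G_p = -79/16, G_q = 0
EG - F^2 = 6241/1024;  g^inv = (1024/6241) * [[6241/576, 0], [0, 9/16]]
first-kind symbols [ij,l] = (1/2)(d_i g_jl + d_j g_il - d_l g_ij): [pp,p] = E_p/2 = 0, [pp,q] = F_p - E_q/2 = 0, [pq,p] = E_q/2 = 0, [pq,q] = G_p/2 = -79/32, [qq,p] = F_q - G_p/2 = 79/32, [qq,q] = G_q/2 = 0
Gamma^p_ij = (G*[ij,p] - F*[ij,q])/(EG - F^2), Gamma^q_ij = (E*[ij,q] - F*[ij,p])/(EG - F^2)

Answer: Gamma_ppp = 0, Gamma_ppq = 0, Gamma_pqq = 79/18, Gamma_qpp = 0, Gamma_qpq = -18/79, Gamma_qqq = 0


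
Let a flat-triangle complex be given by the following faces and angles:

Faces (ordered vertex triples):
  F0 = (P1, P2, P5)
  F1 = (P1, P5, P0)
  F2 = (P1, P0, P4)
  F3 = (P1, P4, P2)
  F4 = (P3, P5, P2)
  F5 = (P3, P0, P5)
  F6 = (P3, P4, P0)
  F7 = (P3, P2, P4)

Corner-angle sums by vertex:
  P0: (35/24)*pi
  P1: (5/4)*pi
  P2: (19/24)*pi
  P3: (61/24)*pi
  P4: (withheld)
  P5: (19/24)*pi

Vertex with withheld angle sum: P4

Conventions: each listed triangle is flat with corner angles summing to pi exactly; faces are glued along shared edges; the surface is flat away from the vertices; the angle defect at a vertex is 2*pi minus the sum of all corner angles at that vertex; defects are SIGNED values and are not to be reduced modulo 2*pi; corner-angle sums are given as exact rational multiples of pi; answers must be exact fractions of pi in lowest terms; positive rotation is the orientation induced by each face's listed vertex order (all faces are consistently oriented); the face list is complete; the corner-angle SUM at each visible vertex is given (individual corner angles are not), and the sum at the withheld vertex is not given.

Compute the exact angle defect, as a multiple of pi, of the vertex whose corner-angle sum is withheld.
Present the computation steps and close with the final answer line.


V = 6, E = 12, F = 8; chi = V - E + F = 2
Gauss-Bonnet: total defect = 2*pi*chi = 4*pi; visible defects sum to (19/6)*pi

Answer: defect(P4) = (5/6)*pi


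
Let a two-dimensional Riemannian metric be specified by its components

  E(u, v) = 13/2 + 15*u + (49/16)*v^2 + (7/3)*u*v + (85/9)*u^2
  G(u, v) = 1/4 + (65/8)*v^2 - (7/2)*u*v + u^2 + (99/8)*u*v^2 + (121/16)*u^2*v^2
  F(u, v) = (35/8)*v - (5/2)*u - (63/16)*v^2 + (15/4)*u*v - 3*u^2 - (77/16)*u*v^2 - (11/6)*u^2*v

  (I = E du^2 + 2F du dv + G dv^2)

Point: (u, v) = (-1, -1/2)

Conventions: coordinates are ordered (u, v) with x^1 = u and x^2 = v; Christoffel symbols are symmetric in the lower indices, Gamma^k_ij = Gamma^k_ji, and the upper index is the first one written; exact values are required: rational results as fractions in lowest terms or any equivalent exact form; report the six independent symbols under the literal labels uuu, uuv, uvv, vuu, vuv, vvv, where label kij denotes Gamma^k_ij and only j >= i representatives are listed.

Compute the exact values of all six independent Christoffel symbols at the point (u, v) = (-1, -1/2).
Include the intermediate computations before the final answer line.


E = 1657/576, F = 31/96, G = 21/64 at the point
E_u = -91/18, E_v = -259/48, F_u = -271/192, F_v = -25/12, G_u = -15/16, G_v = 3/16
EG - F^2 = 30953/36864;  g^inv = (36864/30953) * [[21/64, -31/96], [-31/96, 1657/576]]
first-kind symbols [ij,l] = (1/2)(d_i g_jl + d_j g_il - d_l g_ij): [uu,u] = E_u/2 = -91/36, [uu,v] = F_u - E_v/2 = 247/192, [uv,u] = E_v/2 = -259/96, [uv,v] = G_u/2 = -15/32, [vv,u] = F_v - G_u/2 = -155/96, [vv,v] = G_v/2 = 3/32
Gamma^u_ij = (G*[ij,u] - F*[ij,v])/(EG - F^2), Gamma^v_ij = (E*[ij,v] - F*[ij,u])/(EG - F^2)

Answer: Gamma_uuu = -3530/2381, Gamma_uuv = -27054/30953, Gamma_uvv = -20646/30953, Gamma_vuu = 12809/2381, Gamma_vuv = -17594/30953, Gamma_vvv = 29162/30953


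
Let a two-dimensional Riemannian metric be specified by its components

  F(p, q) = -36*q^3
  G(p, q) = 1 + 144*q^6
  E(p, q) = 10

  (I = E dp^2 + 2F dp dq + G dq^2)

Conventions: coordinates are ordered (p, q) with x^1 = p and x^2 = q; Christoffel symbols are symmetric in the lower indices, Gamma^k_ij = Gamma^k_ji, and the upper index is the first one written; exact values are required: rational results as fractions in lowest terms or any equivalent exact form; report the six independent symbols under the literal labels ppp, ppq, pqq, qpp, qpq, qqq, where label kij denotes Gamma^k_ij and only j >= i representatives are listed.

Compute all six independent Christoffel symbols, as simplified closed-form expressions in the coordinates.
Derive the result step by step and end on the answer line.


E = 10; F = -36*q^3; G = 1 + 144*q^6
Gamma^k_ij = (1/2) g^{kl} (d_i g_jl + d_j g_il - d_l g_ij), with g^inv = (1/(EG-F^2)) [[G, -F], [-F, E]]
first partials: E_p = 0, E_q = 0, F_p = 0, F_q = -108*q^2, G_p = 0, G_q = 864*q^5
D = EG - F^2 = 10 + 144*q^6
expanded: Gamma^p_pp = (G E_p - 2F F_p + F E_q)/(2D), Gamma^p_pq = (G E_q - F G_p)/(2D), Gamma^p_qq = (2G F_q - G G_p - F G_q)/(2D), Gamma^q_pp = (2E F_p - E E_q - F E_p)/(2D), Gamma^q_pq = (E G_p - F E_q)/(2D), Gamma^q_qq = (E G_q - 2F F_q + F G_p)/(2D); substitute and cancel common factors

Answer: Gamma_ppp = 0, Gamma_ppq = 0, Gamma_pqq = -54*q^2/(72*q^6 + 5), Gamma_qpp = 0, Gamma_qpq = 0, Gamma_qqq = 216*q^5/(72*q^6 + 5)


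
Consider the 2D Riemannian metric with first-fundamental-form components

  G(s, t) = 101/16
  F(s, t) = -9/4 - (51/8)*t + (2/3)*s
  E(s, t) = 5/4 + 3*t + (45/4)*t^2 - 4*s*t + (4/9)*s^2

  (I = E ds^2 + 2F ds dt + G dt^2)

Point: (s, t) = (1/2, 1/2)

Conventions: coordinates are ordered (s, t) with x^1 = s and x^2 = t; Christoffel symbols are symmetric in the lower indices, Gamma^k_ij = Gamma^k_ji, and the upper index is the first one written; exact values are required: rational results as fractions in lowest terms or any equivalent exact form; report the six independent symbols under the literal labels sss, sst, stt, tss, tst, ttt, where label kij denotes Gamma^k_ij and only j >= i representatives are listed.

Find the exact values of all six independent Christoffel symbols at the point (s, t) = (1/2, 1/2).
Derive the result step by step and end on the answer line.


E = 673/144, F = -245/48, G = 101/16 at the point
E_s = -14/9, E_t = 49/4, F_s = 2/3, F_t = -51/8, G_s = 0, G_t = 0
EG - F^2 = 1987/576;  g^inv = (576/1987) * [[101/16, 245/48], [245/48, 673/144]]
first-kind symbols [ij,l] = (1/2)(d_i g_jl + d_j g_il - d_l g_ij): [ss,s] = E_s/2 = -7/9, [ss,t] = F_s - E_t/2 = -131/24, [st,s] = E_t/2 = 49/8, [st,t] = G_s/2 = 0, [tt,s] = F_t - G_s/2 = -51/8, [tt,t] = G_t/2 = 0
Gamma^s_ij = (G*[ij,s] - F*[ij,t])/(EG - F^2), Gamma^t_ij = (E*[ij,t] - F*[ij,s])/(EG - F^2)

Answer: Gamma_sss = -37751/3974, Gamma_sst = 44541/3974, Gamma_stt = -46359/3974, Gamma_tss = -33961/3974, Gamma_tst = 36015/3974, Gamma_ttt = -37485/3974


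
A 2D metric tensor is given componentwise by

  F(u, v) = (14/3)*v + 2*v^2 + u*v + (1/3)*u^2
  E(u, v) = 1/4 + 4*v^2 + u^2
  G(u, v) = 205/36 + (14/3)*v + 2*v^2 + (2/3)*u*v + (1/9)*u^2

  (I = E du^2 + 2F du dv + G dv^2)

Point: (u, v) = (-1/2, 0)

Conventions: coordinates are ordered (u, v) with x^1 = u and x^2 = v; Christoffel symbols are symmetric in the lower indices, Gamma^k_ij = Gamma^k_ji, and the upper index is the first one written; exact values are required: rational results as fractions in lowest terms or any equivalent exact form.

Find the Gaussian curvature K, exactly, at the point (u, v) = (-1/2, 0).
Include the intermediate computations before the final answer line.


E = 1/2, F = 1/12, G = 103/18, EG - F^2 = 137/48 at the point
E_u = -1, E_v = 0, F_u = -1/3, F_v = 25/6, G_u = -1/9, G_v = 13/3
E_vv = 8, F_uv = 1, G_uu = 2/9
K follows from Brioschi's formula, (det M1 - det M2)/(EG - F^2)^2.
M1 = [[-E_vv/2 + F_uv - G_uu/2, E_u/2, F_u - E_v/2], [F_v - G_u/2, E, F], [G_v/2, F, G]] = [[-28/9, -1/2, -1/3], [38/9, 1/2, 1/12], [13/6, 1/12, 103/18]]; det M1 = 161/48
M2 = [[0, E_v/2, G_u/2], [E_v/2, E, F], [G_u/2, F, G]] = [[0, 0, -1/18], [0, 1/2, 1/12], [-1/18, 1/12, 103/18]]; det M2 = -1/648
det M1 - det M2 = 4349/1296; K = 4349/1296 / (137/48)^2 = 69584/168921

Answer: K = 69584/168921


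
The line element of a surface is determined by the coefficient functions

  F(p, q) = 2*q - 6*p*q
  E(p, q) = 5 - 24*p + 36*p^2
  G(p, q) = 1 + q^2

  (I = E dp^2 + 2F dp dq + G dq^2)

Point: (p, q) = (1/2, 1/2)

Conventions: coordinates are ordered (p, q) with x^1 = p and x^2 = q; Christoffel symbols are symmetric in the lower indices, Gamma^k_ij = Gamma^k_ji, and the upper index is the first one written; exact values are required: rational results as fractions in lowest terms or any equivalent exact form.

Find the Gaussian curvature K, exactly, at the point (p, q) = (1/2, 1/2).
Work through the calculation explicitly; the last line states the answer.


E = 2, F = -1/2, G = 5/4, EG - F^2 = 9/4 at the point
E_p = 12, E_q = 0, F_p = -3, F_q = -1, G_p = 0, G_q = 1
E_qq = 0, F_pq = -6, G_pp = 0
The intrinsic route: Brioschi's K = (det M1 - det M2)/(EG - F^2)^2.
M1 = [[-E_qq/2 + F_pq - G_pp/2, E_p/2, F_p - E_q/2], [F_q - G_p/2, E, F], [G_q/2, F, G]] = [[-6, 6, -3], [-1, 2, -1/2], [1/2, -1/2, 5/4]]; det M1 = -6
M2 = [[0, E_q/2, G_p/2], [E_q/2, E, F], [G_p/2, F, G]] = [[0, 0, 0], [0, 2, -1/2], [0, -1/2, 5/4]]; det M2 = 0
det M1 - det M2 = -6; K = -6 / (9/4)^2 = -32/27

Answer: K = -32/27


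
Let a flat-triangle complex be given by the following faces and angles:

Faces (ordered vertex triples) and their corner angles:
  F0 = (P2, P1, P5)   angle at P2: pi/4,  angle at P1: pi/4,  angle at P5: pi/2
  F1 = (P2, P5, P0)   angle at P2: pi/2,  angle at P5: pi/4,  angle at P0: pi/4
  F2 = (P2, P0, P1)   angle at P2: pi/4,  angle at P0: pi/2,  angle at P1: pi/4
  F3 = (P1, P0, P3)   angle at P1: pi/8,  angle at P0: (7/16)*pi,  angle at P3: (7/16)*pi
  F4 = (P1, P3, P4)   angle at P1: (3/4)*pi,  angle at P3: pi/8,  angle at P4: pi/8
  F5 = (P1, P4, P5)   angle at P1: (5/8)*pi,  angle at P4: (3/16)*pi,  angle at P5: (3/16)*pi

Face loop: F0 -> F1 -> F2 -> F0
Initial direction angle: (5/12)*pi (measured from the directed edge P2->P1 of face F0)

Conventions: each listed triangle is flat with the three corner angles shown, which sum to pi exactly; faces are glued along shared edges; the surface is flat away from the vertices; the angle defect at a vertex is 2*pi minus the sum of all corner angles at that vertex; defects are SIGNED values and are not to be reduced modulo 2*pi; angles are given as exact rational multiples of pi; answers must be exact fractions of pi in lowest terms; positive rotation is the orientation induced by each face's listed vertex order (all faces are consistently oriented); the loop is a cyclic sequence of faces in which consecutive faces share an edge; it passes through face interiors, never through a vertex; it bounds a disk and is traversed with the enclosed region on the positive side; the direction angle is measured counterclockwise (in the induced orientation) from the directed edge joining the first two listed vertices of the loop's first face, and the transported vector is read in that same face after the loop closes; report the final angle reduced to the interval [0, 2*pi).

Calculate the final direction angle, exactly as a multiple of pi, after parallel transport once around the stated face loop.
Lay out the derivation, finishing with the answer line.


enclosed vertex P2: corner angles sum to pi, defect = 2*pi - pi = pi
the rotation equals the total enclosed defect, so the final angle is initial + defects (mod 2*pi)
final angle = (5/12)*pi + pi = (17/12)*pi (mod 2*pi)

Answer: final direction angle = (17/12)*pi


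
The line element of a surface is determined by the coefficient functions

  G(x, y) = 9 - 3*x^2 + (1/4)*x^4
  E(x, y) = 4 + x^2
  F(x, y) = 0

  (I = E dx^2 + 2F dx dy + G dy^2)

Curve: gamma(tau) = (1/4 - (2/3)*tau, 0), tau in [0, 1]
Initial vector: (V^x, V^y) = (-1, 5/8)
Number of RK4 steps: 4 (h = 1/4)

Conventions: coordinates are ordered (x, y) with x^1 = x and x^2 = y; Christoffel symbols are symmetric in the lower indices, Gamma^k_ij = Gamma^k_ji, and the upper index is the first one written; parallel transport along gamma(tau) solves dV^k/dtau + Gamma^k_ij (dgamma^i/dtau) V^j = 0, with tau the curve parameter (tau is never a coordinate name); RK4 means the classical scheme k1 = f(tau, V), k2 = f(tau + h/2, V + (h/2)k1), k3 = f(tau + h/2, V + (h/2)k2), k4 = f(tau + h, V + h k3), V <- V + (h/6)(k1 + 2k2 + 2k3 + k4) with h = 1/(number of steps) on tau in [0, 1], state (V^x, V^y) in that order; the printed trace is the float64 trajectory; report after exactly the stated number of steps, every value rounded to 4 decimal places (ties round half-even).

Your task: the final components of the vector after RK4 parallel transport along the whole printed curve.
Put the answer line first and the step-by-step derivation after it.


Answer: V^x = -0.9866, V^y = 0.6369

gamma'(tau) = (-2/3, 0); f(tau, V)^k = -Gamma^k_ij(gamma(tau)) gamma'^i(tau) V^j; h = 1/4; intermediate values shown to 6 dp
curve data and Christoffel symbols at the stage parameters:
  tau = 0.000000: gamma = (0.250000, 0.000000), gamma' = (-0.666667, 0.000000); Gamma_xxx = 0.061538, Gamma_xxy = 0.000000, Gamma_xyy = 0.182692, Gamma_yxx = 0.000000, Gamma_yxy = -0.084211, Gamma_yyy = 0.000000
  tau = 0.125000: gamma = (0.166667, 0.000000), gamma' = (-0.666667, 0.000000); Gamma_xxx = 0.041379, Gamma_xxy = 0.000000, Gamma_xyy = 0.123563, Gamma_yxx = 0.000000, Gamma_yxy = -0.055814, Gamma_yyy = 0.000000
  tau = 0.250000: gamma = (0.083333, 0.000000), gamma' = (-0.666667, 0.000000); Gamma_xxx = 0.020797, Gamma_xxy = 0.000000, Gamma_xyy = 0.062319, Gamma_yxx = 0.000000, Gamma_yxy = -0.027810, Gamma_yyy = 0.000000
  tau = 0.375000: gamma = (0.000000, 0.000000), gamma' = (-0.666667, 0.000000); Gamma_xxx = 0.000000, Gamma_xxy = 0.000000, Gamma_xyy = 0.000000, Gamma_yxx = 0.000000, Gamma_yxy = 0.000000, Gamma_yyy = 0.000000
  tau = 0.500000: gamma = (-0.083333, 0.000000), gamma' = (-0.666667, 0.000000); Gamma_xxx = -0.020797, Gamma_xxy = 0.000000, Gamma_xyy = -0.062319, Gamma_yxx = 0.000000, Gamma_yxy = 0.027810, Gamma_yyy = 0.000000
  tau = 0.625000: gamma = (-0.166667, 0.000000), gamma' = (-0.666667, 0.000000); Gamma_xxx = -0.041379, Gamma_xxy = 0.000000, Gamma_xyy = -0.123563, Gamma_yxx = 0.000000, Gamma_yxy = 0.055814, Gamma_yyy = 0.000000
  tau = 0.750000: gamma = (-0.250000, 0.000000), gamma' = (-0.666667, 0.000000); Gamma_xxx = -0.061538, Gamma_xxy = 0.000000, Gamma_xyy = -0.182692, Gamma_yxx = 0.000000, Gamma_yxy = 0.084211, Gamma_yyy = 0.000000
  tau = 0.875000: gamma = (-0.333333, 0.000000), gamma' = (-0.666667, 0.000000); Gamma_xxx = -0.081081, Gamma_xxy = 0.000000, Gamma_xyy = -0.238739, Gamma_yxx = 0.000000, Gamma_yxy = 0.113208, Gamma_yyy = 0.000000
  tau = 1.000000: gamma = (-0.416667, 0.000000), gamma' = (-0.666667, 0.000000); Gamma_xxx = -0.099834, Gamma_xxy = 0.000000, Gamma_xyy = -0.290835, Gamma_yxx = 0.000000, Gamma_yxy = 0.143027, Gamma_yyy = 0.000000
step 0: V^x = -1.0000, V^y = 0.6250
step 1: k1 = (-0.041026, -0.035088), k2 = (-0.027728, -0.023093), k3 = (-0.027682, -0.023148), k4 = (-0.013961, -0.011480); V <- V + (h/6)(k1 + 2k2 + 2k3 + k4): V^x = -1.0069, V^y = 0.6192
step 2: k1 = (-0.013961, -0.011480), k2 = (0.000000, 0.000000), k3 = (0.000000, 0.000000), k4 = (0.013961, 0.011480); V <- V + (h/6)(k1 + 2k2 + 2k3 + k4): V^x = -1.0069, V^y = 0.6192
step 3: k1 = (0.013961, 0.011480), k2 = (0.027729, 0.023094), k3 = (0.027681, 0.023148), k4 = (0.041025, 0.035087); V <- V + (h/6)(k1 + 2k2 + 2k3 + k4): V^x = -1.0000, V^y = 0.6250
step 4: k1 = (0.041026, 0.035088), k2 = (0.053777, 0.047501), k3 = (0.053691, 0.047618), k4 = (0.065662, 0.060730); V <- V + (h/6)(k1 + 2k2 + 2k3 + k4): V^x = -0.9866, V^y = 0.6369


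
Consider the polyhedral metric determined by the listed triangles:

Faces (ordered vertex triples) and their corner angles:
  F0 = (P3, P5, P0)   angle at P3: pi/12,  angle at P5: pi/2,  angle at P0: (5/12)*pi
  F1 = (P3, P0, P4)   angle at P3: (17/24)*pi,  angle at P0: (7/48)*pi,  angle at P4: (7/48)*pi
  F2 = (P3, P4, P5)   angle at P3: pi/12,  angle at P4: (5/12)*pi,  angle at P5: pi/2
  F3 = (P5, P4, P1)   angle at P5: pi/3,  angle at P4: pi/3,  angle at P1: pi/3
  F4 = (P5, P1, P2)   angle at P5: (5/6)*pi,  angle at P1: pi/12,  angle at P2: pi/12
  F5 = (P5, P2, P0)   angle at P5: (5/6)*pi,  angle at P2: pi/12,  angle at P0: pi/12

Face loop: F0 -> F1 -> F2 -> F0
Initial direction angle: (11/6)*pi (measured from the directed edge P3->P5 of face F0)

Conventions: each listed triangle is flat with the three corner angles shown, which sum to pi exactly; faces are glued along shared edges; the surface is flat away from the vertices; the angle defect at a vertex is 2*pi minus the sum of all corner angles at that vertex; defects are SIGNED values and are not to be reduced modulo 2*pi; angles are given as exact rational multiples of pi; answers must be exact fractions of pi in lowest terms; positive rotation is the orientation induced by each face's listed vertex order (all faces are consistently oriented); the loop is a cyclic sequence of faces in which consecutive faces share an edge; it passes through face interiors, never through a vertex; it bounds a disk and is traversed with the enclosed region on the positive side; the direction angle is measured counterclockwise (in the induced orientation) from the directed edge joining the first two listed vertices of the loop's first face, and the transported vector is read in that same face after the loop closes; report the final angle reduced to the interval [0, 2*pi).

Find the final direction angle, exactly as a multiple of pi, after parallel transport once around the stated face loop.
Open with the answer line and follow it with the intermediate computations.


Answer: final direction angle = (23/24)*pi

enclosed vertex P3: corner angles sum to (7/8)*pi, defect = 2*pi - (7/8)*pi = (9/8)*pi
adding the enclosed defects to the starting angle (mod 2*pi, induced orientation) gives the holonomy
final angle = (11/6)*pi + (9/8)*pi = (23/24)*pi (mod 2*pi)


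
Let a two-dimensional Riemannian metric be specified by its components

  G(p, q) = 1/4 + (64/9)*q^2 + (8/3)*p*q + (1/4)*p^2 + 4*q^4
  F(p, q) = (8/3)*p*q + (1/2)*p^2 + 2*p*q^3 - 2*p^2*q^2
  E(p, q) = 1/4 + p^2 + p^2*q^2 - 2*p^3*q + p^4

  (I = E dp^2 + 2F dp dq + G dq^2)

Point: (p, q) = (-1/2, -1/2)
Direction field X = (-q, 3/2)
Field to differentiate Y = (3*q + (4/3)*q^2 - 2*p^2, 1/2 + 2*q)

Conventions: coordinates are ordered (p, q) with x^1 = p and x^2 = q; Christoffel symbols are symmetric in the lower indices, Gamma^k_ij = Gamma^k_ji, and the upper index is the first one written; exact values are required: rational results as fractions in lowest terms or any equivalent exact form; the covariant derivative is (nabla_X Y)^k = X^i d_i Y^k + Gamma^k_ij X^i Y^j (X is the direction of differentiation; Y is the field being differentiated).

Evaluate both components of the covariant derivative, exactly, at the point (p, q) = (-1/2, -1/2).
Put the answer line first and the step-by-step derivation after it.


Answer: (nabla_X Y)^p = 1097/4040, (nabla_X Y)^q = 12757/2020

E = 1/2, F = 19/24, G = 433/144 at the point
E_p = -1, E_q = 0, F_p = -19/12, F_q = -19/12, G_p = -19/12, G_q = -94/9
EG - F^2 = 505/576;  g^inv = (576/505) * [[433/144, -19/24], [-19/24, 1/2]]
first-kind symbols [ij,l] = (1/2)(d_i g_jl + d_j g_il - d_l g_ij): [pp,p] = E_p/2 = -1/2, [pp,q] = F_p - E_q/2 = -19/12, [pq,p] = E_q/2 = 0, [pq,q] = G_p/2 = -19/24, [qq,p] = F_q - G_p/2 = -19/24, [qq,q] = G_q/2 = -47/9
Gamma^p_ij = (G*[ij,p] - F*[ij,q])/(EG - F^2), Gamma^q_ij = (E*[ij,q] - F*[ij,p])/(EG - F^2)
Gamma_ppp = -144/505, Gamma_ppq = 361/505, Gamma_pqq = 6061/3030, Gamma_qpp = -228/505, Gamma_qpq = -228/505, Gamma_qqq = -1143/505
X = (1/2, 3/2), Y = (-5/3, -1/2) at the point


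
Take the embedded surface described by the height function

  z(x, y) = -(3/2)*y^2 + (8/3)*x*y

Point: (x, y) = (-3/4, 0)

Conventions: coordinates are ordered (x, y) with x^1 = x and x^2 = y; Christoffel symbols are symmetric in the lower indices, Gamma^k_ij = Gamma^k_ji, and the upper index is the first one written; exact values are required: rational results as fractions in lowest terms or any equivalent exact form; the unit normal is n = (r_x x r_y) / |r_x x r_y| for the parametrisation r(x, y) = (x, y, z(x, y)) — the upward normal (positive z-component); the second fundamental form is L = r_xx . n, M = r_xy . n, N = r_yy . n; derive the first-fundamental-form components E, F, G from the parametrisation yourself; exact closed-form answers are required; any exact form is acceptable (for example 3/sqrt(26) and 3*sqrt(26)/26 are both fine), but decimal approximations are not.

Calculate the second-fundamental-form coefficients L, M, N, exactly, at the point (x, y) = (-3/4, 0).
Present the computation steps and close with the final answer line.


z_x = 0, z_y = -2, z_xx = 0, z_xy = 8/3, z_yy = -3
E = 1, F = 0, G = 5; answer radicand W^2 = 5
unnormalised second-form numerators: l = 0, m = 8/3, n = -3; L = l/sqrt(5), and similarly M = m/sqrt(W^2), N = n/sqrt(W^2)

Answer: L = 0, M = 8*sqrt(5)/15, N = -3*sqrt(5)/5


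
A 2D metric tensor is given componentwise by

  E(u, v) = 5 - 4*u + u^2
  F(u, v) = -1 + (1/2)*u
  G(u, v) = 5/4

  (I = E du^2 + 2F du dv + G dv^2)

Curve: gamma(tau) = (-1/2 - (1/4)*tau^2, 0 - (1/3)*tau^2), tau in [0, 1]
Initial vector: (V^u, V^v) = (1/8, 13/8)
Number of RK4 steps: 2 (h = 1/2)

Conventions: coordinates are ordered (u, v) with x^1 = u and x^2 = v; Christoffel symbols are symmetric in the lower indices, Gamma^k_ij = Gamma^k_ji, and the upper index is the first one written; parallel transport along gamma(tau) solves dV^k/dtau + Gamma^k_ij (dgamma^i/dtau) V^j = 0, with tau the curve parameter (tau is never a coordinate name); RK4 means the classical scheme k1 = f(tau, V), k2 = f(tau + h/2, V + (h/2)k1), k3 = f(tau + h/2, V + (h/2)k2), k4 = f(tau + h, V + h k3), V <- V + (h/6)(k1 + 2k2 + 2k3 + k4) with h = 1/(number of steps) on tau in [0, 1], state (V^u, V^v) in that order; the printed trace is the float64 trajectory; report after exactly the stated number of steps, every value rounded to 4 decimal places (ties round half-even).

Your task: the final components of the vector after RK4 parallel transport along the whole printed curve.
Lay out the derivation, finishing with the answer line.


gamma'(tau) = (-(1/2)*tau, -(2/3)*tau); f(tau, V)^k = -Gamma^k_ij(gamma(tau)) gamma'^i(tau) V^j; h = 1/2; intermediate values shown to 6 dp
curve data and Christoffel symbols at the stage parameters:
  tau = 0.000000: gamma = (-0.500000, 0.000000), gamma' = (0.000000, 0.000000); Gamma_uuu = -0.333333, Gamma_uuv = 0.000000, Gamma_uvv = 0.000000, Gamma_vuu = 0.066667, Gamma_vuv = 0.000000, Gamma_vvv = 0.000000
  tau = 0.250000: gamma = (-0.515625, -0.020833), gamma' = (-0.125000, -0.166667); Gamma_uuu = -0.331948, Gamma_uuv = 0.000000, Gamma_uvv = 0.000000, Gamma_vuu = 0.065977, Gamma_vuv = 0.000000, Gamma_vvv = 0.000000
  tau = 0.500000: gamma = (-0.562500, -0.083333), gamma' = (-0.250000, -0.333333); Gamma_uuu = -0.327836, Gamma_uuv = 0.000000, Gamma_uvv = 0.000000, Gamma_vuu = 0.063968, Gamma_vuv = 0.000000, Gamma_vvv = 0.000000
  tau = 0.750000: gamma = (-0.640625, -0.187500), gamma' = (-0.375000, -0.500000); Gamma_uuu = -0.321131, Gamma_uuv = 0.000000, Gamma_uvv = 0.000000, Gamma_vuu = 0.060806, Gamma_vuv = 0.000000, Gamma_vvv = 0.000000
  tau = 1.000000: gamma = (-0.750000, -0.333333), gamma' = (-0.500000, -0.666667); Gamma_uuu = -0.312057, Gamma_uuv = 0.000000, Gamma_uvv = 0.000000, Gamma_vuu = 0.056738, Gamma_vuv = 0.000000, Gamma_vvv = 0.000000
step 0: V^u = 0.1250, V^v = 1.6250
step 1: k1 = (0.000000, 0.000000), k2 = (-0.005187, 0.001031), k3 = (-0.005133, 0.001020), k4 = (-0.010035, 0.001958); V <- V + (h/6)(k1 + 2k2 + 2k3 + k4): V^u = 0.1224, V^v = 1.6255
step 2: k1 = (-0.010035, 0.001958), k2 = (-0.014443, 0.002735), k3 = (-0.014310, 0.002710), k4 = (-0.017988, 0.003271); V <- V + (h/6)(k1 + 2k2 + 2k3 + k4): V^u = 0.1153, V^v = 1.6268

Answer: V^u = 0.1153, V^v = 1.6268


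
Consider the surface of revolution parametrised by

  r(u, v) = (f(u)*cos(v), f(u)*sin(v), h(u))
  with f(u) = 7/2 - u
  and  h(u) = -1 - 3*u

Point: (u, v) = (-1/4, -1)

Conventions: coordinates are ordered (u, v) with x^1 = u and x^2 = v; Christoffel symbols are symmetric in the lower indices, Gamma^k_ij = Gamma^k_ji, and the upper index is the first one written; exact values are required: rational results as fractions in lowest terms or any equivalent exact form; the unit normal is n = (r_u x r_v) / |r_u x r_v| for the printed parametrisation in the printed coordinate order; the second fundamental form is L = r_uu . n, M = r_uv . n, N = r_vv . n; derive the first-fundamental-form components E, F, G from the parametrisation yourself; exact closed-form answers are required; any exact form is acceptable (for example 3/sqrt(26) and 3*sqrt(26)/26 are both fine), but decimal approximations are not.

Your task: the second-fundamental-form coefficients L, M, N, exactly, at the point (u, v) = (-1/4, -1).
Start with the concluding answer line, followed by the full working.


Answer: L = 0, M = 0, N = -9*sqrt(10)/8

f = 15/4, f' = -1, f'' = 0, h' = -3, h'' = 0
E = 10, F = 0, G = 225/16; answer radicand W^2 = 10
unnormalised second-form numerators: l = 0, m = 0, n = -45/4; L = l/sqrt(10), and similarly M = m/sqrt(W^2), N = n/sqrt(W^2)


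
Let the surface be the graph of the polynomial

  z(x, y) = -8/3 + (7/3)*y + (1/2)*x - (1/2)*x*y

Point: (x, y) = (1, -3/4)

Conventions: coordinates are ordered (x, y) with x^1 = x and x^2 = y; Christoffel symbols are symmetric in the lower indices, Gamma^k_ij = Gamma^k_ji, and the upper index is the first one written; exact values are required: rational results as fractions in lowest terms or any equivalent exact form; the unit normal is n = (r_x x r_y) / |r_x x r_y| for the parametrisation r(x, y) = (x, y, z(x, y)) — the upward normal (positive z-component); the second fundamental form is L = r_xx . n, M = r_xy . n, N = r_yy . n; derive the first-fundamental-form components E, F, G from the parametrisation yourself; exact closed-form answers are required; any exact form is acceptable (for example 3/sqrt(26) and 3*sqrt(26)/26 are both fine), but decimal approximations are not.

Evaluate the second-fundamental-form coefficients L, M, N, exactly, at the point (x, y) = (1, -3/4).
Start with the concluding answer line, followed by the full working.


Answer: L = 0, M = -12*sqrt(2953)/2953, N = 0

z_x = 7/8, z_y = 11/6, z_xx = 0, z_xy = -1/2, z_yy = 0
E = 113/64, F = 77/48, G = 157/36; answer radicand W^2 = 2953/576
unnormalised second-form numerators: l = 0, m = -1/2, n = 0; L = l/sqrt(2953/576), and similarly M = m/sqrt(W^2), N = n/sqrt(W^2)


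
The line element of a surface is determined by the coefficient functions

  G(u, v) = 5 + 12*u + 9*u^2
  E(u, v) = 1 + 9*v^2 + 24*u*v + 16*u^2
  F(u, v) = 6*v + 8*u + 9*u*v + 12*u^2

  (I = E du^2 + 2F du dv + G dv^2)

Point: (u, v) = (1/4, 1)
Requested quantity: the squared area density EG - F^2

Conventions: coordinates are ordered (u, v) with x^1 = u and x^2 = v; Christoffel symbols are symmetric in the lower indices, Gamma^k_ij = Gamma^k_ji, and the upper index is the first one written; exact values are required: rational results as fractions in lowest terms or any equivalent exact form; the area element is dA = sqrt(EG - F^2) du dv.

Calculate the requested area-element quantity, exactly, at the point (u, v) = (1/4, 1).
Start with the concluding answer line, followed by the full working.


Answer: EG - F^2 = 393/16

E = 17, F = 11, G = 137/16; EG - F^2 = 393/16
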